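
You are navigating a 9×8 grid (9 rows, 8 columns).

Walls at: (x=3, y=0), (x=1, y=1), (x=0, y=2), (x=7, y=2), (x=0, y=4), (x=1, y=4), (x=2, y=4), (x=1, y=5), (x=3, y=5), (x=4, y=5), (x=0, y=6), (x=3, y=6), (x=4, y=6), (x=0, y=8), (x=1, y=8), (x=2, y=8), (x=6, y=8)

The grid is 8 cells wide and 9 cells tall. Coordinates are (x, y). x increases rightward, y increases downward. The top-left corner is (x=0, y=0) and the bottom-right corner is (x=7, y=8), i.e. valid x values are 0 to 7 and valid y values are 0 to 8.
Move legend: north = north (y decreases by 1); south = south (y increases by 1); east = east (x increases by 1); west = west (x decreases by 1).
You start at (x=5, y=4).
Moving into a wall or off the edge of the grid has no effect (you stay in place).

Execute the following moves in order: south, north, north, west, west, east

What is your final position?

Answer: Final position: (x=4, y=3)

Derivation:
Start: (x=5, y=4)
  south (south): (x=5, y=4) -> (x=5, y=5)
  north (north): (x=5, y=5) -> (x=5, y=4)
  north (north): (x=5, y=4) -> (x=5, y=3)
  west (west): (x=5, y=3) -> (x=4, y=3)
  west (west): (x=4, y=3) -> (x=3, y=3)
  east (east): (x=3, y=3) -> (x=4, y=3)
Final: (x=4, y=3)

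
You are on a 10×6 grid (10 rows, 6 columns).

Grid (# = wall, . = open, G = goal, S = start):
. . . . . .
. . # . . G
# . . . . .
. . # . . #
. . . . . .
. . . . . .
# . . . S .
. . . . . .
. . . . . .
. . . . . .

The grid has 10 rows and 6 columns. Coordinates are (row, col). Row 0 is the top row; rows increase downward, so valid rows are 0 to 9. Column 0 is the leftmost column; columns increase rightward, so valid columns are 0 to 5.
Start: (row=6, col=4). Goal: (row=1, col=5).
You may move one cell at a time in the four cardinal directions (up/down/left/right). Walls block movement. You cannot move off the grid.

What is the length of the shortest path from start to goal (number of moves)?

BFS from (row=6, col=4) until reaching (row=1, col=5):
  Distance 0: (row=6, col=4)
  Distance 1: (row=5, col=4), (row=6, col=3), (row=6, col=5), (row=7, col=4)
  Distance 2: (row=4, col=4), (row=5, col=3), (row=5, col=5), (row=6, col=2), (row=7, col=3), (row=7, col=5), (row=8, col=4)
  Distance 3: (row=3, col=4), (row=4, col=3), (row=4, col=5), (row=5, col=2), (row=6, col=1), (row=7, col=2), (row=8, col=3), (row=8, col=5), (row=9, col=4)
  Distance 4: (row=2, col=4), (row=3, col=3), (row=4, col=2), (row=5, col=1), (row=7, col=1), (row=8, col=2), (row=9, col=3), (row=9, col=5)
  Distance 5: (row=1, col=4), (row=2, col=3), (row=2, col=5), (row=4, col=1), (row=5, col=0), (row=7, col=0), (row=8, col=1), (row=9, col=2)
  Distance 6: (row=0, col=4), (row=1, col=3), (row=1, col=5), (row=2, col=2), (row=3, col=1), (row=4, col=0), (row=8, col=0), (row=9, col=1)  <- goal reached here
One shortest path (6 moves): (row=6, col=4) -> (row=5, col=4) -> (row=4, col=4) -> (row=3, col=4) -> (row=2, col=4) -> (row=2, col=5) -> (row=1, col=5)

Answer: Shortest path length: 6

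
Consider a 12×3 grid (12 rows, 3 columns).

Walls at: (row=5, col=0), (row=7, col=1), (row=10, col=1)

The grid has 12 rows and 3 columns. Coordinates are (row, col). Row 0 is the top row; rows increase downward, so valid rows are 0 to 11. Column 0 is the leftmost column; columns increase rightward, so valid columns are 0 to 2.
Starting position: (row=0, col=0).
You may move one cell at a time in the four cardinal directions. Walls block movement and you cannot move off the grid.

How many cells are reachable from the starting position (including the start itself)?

Answer: Reachable cells: 33

Derivation:
BFS flood-fill from (row=0, col=0):
  Distance 0: (row=0, col=0)
  Distance 1: (row=0, col=1), (row=1, col=0)
  Distance 2: (row=0, col=2), (row=1, col=1), (row=2, col=0)
  Distance 3: (row=1, col=2), (row=2, col=1), (row=3, col=0)
  Distance 4: (row=2, col=2), (row=3, col=1), (row=4, col=0)
  Distance 5: (row=3, col=2), (row=4, col=1)
  Distance 6: (row=4, col=2), (row=5, col=1)
  Distance 7: (row=5, col=2), (row=6, col=1)
  Distance 8: (row=6, col=0), (row=6, col=2)
  Distance 9: (row=7, col=0), (row=7, col=2)
  Distance 10: (row=8, col=0), (row=8, col=2)
  Distance 11: (row=8, col=1), (row=9, col=0), (row=9, col=2)
  Distance 12: (row=9, col=1), (row=10, col=0), (row=10, col=2)
  Distance 13: (row=11, col=0), (row=11, col=2)
  Distance 14: (row=11, col=1)
Total reachable: 33 (grid has 33 open cells total)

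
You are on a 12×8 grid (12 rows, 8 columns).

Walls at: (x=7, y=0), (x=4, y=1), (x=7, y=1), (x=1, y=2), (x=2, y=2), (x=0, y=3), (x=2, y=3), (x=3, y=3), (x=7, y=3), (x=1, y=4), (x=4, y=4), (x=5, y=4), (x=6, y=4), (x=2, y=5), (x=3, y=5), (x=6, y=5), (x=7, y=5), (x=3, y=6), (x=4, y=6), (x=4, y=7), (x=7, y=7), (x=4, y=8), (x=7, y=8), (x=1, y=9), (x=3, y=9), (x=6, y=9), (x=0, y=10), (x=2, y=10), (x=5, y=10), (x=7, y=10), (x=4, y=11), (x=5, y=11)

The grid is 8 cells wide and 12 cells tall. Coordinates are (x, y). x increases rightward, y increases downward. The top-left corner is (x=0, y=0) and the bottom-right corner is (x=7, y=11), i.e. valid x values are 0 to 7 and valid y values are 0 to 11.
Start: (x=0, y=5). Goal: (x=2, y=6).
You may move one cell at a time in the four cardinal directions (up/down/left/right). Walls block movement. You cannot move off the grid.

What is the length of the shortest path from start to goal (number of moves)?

Answer: Shortest path length: 3

Derivation:
BFS from (x=0, y=5) until reaching (x=2, y=6):
  Distance 0: (x=0, y=5)
  Distance 1: (x=0, y=4), (x=1, y=5), (x=0, y=6)
  Distance 2: (x=1, y=6), (x=0, y=7)
  Distance 3: (x=2, y=6), (x=1, y=7), (x=0, y=8)  <- goal reached here
One shortest path (3 moves): (x=0, y=5) -> (x=1, y=5) -> (x=1, y=6) -> (x=2, y=6)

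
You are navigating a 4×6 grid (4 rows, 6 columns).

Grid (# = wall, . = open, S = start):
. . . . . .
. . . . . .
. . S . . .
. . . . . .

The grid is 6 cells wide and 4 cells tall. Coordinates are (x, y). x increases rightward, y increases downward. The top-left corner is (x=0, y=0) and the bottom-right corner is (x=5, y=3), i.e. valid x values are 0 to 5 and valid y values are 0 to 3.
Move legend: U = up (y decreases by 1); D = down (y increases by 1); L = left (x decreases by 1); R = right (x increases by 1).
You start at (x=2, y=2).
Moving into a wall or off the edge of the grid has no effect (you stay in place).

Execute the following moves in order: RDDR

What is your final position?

Start: (x=2, y=2)
  R (right): (x=2, y=2) -> (x=3, y=2)
  D (down): (x=3, y=2) -> (x=3, y=3)
  D (down): blocked, stay at (x=3, y=3)
  R (right): (x=3, y=3) -> (x=4, y=3)
Final: (x=4, y=3)

Answer: Final position: (x=4, y=3)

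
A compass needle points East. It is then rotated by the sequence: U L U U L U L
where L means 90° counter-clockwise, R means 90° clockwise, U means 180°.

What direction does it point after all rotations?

Start: East
  U (U-turn (180°)) -> West
  L (left (90° counter-clockwise)) -> South
  U (U-turn (180°)) -> North
  U (U-turn (180°)) -> South
  L (left (90° counter-clockwise)) -> East
  U (U-turn (180°)) -> West
  L (left (90° counter-clockwise)) -> South
Final: South

Answer: Final heading: South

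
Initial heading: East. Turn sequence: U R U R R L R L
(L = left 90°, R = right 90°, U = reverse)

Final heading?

Start: East
  U (U-turn (180°)) -> West
  R (right (90° clockwise)) -> North
  U (U-turn (180°)) -> South
  R (right (90° clockwise)) -> West
  R (right (90° clockwise)) -> North
  L (left (90° counter-clockwise)) -> West
  R (right (90° clockwise)) -> North
  L (left (90° counter-clockwise)) -> West
Final: West

Answer: Final heading: West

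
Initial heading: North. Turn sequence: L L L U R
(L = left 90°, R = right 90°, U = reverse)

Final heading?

Answer: Final heading: North

Derivation:
Start: North
  L (left (90° counter-clockwise)) -> West
  L (left (90° counter-clockwise)) -> South
  L (left (90° counter-clockwise)) -> East
  U (U-turn (180°)) -> West
  R (right (90° clockwise)) -> North
Final: North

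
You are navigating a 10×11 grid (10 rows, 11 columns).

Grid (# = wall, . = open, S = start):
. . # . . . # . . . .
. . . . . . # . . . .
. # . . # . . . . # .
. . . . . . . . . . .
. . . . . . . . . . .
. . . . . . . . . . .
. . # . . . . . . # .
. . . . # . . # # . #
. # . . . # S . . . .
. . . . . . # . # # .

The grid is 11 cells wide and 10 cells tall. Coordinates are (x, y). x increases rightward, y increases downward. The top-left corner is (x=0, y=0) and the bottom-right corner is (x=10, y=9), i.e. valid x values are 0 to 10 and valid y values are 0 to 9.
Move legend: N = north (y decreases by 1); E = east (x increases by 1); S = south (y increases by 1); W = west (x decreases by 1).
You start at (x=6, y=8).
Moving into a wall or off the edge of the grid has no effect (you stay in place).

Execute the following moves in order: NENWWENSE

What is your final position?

Answer: Final position: (x=6, y=6)

Derivation:
Start: (x=6, y=8)
  N (north): (x=6, y=8) -> (x=6, y=7)
  E (east): blocked, stay at (x=6, y=7)
  N (north): (x=6, y=7) -> (x=6, y=6)
  W (west): (x=6, y=6) -> (x=5, y=6)
  W (west): (x=5, y=6) -> (x=4, y=6)
  E (east): (x=4, y=6) -> (x=5, y=6)
  N (north): (x=5, y=6) -> (x=5, y=5)
  S (south): (x=5, y=5) -> (x=5, y=6)
  E (east): (x=5, y=6) -> (x=6, y=6)
Final: (x=6, y=6)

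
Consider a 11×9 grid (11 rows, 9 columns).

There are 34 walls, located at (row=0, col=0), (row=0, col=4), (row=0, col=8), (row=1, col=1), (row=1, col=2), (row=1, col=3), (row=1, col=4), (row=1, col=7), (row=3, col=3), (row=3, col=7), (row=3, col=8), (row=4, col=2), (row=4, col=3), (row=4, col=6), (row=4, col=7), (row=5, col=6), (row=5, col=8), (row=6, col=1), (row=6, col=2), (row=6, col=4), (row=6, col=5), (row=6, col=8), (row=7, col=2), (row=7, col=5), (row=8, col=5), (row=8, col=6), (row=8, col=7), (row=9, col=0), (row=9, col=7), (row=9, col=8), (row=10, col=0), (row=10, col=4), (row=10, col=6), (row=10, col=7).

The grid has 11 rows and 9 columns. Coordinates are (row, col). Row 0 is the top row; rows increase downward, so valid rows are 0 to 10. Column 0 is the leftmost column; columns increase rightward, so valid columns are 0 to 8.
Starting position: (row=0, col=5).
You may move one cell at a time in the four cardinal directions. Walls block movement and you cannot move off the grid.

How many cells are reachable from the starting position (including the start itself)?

BFS flood-fill from (row=0, col=5):
  Distance 0: (row=0, col=5)
  Distance 1: (row=0, col=6), (row=1, col=5)
  Distance 2: (row=0, col=7), (row=1, col=6), (row=2, col=5)
  Distance 3: (row=2, col=4), (row=2, col=6), (row=3, col=5)
  Distance 4: (row=2, col=3), (row=2, col=7), (row=3, col=4), (row=3, col=6), (row=4, col=5)
  Distance 5: (row=2, col=2), (row=2, col=8), (row=4, col=4), (row=5, col=5)
  Distance 6: (row=1, col=8), (row=2, col=1), (row=3, col=2), (row=5, col=4)
  Distance 7: (row=2, col=0), (row=3, col=1), (row=5, col=3)
  Distance 8: (row=1, col=0), (row=3, col=0), (row=4, col=1), (row=5, col=2), (row=6, col=3)
  Distance 9: (row=4, col=0), (row=5, col=1), (row=7, col=3)
  Distance 10: (row=5, col=0), (row=7, col=4), (row=8, col=3)
  Distance 11: (row=6, col=0), (row=8, col=2), (row=8, col=4), (row=9, col=3)
  Distance 12: (row=7, col=0), (row=8, col=1), (row=9, col=2), (row=9, col=4), (row=10, col=3)
  Distance 13: (row=7, col=1), (row=8, col=0), (row=9, col=1), (row=9, col=5), (row=10, col=2)
  Distance 14: (row=9, col=6), (row=10, col=1), (row=10, col=5)
Total reachable: 53 (grid has 65 open cells total)

Answer: Reachable cells: 53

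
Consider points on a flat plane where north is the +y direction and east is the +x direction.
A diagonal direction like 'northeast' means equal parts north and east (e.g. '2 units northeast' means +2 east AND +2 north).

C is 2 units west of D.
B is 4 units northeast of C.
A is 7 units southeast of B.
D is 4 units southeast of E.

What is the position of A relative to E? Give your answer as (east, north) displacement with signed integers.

Place E at the origin (east=0, north=0).
  D is 4 units southeast of E: delta (east=+4, north=-4); D at (east=4, north=-4).
  C is 2 units west of D: delta (east=-2, north=+0); C at (east=2, north=-4).
  B is 4 units northeast of C: delta (east=+4, north=+4); B at (east=6, north=0).
  A is 7 units southeast of B: delta (east=+7, north=-7); A at (east=13, north=-7).
Therefore A relative to E: (east=13, north=-7).

Answer: A is at (east=13, north=-7) relative to E.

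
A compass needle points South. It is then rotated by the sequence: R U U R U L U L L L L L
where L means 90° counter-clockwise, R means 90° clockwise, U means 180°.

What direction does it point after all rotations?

Start: South
  R (right (90° clockwise)) -> West
  U (U-turn (180°)) -> East
  U (U-turn (180°)) -> West
  R (right (90° clockwise)) -> North
  U (U-turn (180°)) -> South
  L (left (90° counter-clockwise)) -> East
  U (U-turn (180°)) -> West
  L (left (90° counter-clockwise)) -> South
  L (left (90° counter-clockwise)) -> East
  L (left (90° counter-clockwise)) -> North
  L (left (90° counter-clockwise)) -> West
  L (left (90° counter-clockwise)) -> South
Final: South

Answer: Final heading: South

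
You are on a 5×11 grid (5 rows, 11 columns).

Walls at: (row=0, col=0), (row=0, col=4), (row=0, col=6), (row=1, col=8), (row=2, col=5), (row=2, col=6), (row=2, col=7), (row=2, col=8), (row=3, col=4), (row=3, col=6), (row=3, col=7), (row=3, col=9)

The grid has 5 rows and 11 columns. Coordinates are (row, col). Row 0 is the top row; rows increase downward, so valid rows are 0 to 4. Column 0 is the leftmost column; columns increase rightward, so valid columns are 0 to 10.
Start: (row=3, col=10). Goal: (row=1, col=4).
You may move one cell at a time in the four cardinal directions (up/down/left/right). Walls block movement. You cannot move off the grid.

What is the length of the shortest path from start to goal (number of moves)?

BFS from (row=3, col=10) until reaching (row=1, col=4):
  Distance 0: (row=3, col=10)
  Distance 1: (row=2, col=10), (row=4, col=10)
  Distance 2: (row=1, col=10), (row=2, col=9), (row=4, col=9)
  Distance 3: (row=0, col=10), (row=1, col=9), (row=4, col=8)
  Distance 4: (row=0, col=9), (row=3, col=8), (row=4, col=7)
  Distance 5: (row=0, col=8), (row=4, col=6)
  Distance 6: (row=0, col=7), (row=4, col=5)
  Distance 7: (row=1, col=7), (row=3, col=5), (row=4, col=4)
  Distance 8: (row=1, col=6), (row=4, col=3)
  Distance 9: (row=1, col=5), (row=3, col=3), (row=4, col=2)
  Distance 10: (row=0, col=5), (row=1, col=4), (row=2, col=3), (row=3, col=2), (row=4, col=1)  <- goal reached here
One shortest path (10 moves): (row=3, col=10) -> (row=2, col=10) -> (row=2, col=9) -> (row=1, col=9) -> (row=0, col=9) -> (row=0, col=8) -> (row=0, col=7) -> (row=1, col=7) -> (row=1, col=6) -> (row=1, col=5) -> (row=1, col=4)

Answer: Shortest path length: 10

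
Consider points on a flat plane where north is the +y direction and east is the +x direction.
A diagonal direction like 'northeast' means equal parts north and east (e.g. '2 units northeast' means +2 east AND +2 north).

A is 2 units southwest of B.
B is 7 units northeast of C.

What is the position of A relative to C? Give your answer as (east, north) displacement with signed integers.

Place C at the origin (east=0, north=0).
  B is 7 units northeast of C: delta (east=+7, north=+7); B at (east=7, north=7).
  A is 2 units southwest of B: delta (east=-2, north=-2); A at (east=5, north=5).
Therefore A relative to C: (east=5, north=5).

Answer: A is at (east=5, north=5) relative to C.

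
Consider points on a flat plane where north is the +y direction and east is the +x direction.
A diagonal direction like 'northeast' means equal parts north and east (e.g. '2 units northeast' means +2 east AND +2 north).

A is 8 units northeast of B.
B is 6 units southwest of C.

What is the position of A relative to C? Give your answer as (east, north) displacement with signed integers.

Place C at the origin (east=0, north=0).
  B is 6 units southwest of C: delta (east=-6, north=-6); B at (east=-6, north=-6).
  A is 8 units northeast of B: delta (east=+8, north=+8); A at (east=2, north=2).
Therefore A relative to C: (east=2, north=2).

Answer: A is at (east=2, north=2) relative to C.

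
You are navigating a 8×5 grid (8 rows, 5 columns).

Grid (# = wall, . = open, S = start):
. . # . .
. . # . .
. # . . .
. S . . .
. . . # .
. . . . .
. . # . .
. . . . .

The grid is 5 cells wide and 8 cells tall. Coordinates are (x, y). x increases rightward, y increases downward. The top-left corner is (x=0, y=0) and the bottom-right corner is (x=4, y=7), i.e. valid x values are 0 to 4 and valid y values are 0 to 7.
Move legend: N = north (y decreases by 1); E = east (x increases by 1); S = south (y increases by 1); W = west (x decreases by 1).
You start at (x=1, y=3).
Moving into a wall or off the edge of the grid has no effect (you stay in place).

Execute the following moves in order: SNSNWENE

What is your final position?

Answer: Final position: (x=2, y=3)

Derivation:
Start: (x=1, y=3)
  S (south): (x=1, y=3) -> (x=1, y=4)
  N (north): (x=1, y=4) -> (x=1, y=3)
  S (south): (x=1, y=3) -> (x=1, y=4)
  N (north): (x=1, y=4) -> (x=1, y=3)
  W (west): (x=1, y=3) -> (x=0, y=3)
  E (east): (x=0, y=3) -> (x=1, y=3)
  N (north): blocked, stay at (x=1, y=3)
  E (east): (x=1, y=3) -> (x=2, y=3)
Final: (x=2, y=3)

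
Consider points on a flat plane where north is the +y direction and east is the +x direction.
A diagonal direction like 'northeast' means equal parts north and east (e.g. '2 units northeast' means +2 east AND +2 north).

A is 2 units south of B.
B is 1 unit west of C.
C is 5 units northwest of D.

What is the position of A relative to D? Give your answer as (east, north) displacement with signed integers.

Answer: A is at (east=-6, north=3) relative to D.

Derivation:
Place D at the origin (east=0, north=0).
  C is 5 units northwest of D: delta (east=-5, north=+5); C at (east=-5, north=5).
  B is 1 unit west of C: delta (east=-1, north=+0); B at (east=-6, north=5).
  A is 2 units south of B: delta (east=+0, north=-2); A at (east=-6, north=3).
Therefore A relative to D: (east=-6, north=3).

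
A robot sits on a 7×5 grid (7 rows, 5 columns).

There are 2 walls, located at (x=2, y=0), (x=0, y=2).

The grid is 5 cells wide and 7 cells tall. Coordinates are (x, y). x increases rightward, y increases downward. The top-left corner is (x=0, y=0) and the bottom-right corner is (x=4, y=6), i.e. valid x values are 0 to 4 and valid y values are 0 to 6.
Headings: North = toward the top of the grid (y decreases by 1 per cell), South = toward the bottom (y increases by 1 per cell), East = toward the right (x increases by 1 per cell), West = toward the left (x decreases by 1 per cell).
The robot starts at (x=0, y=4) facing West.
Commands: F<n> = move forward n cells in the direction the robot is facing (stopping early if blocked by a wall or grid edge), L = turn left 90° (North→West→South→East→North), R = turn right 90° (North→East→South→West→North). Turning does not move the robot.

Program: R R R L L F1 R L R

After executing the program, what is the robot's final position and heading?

Start: (x=0, y=4), facing West
  R: turn right, now facing North
  R: turn right, now facing East
  R: turn right, now facing South
  L: turn left, now facing East
  L: turn left, now facing North
  F1: move forward 1, now at (x=0, y=3)
  R: turn right, now facing East
  L: turn left, now facing North
  R: turn right, now facing East
Final: (x=0, y=3), facing East

Answer: Final position: (x=0, y=3), facing East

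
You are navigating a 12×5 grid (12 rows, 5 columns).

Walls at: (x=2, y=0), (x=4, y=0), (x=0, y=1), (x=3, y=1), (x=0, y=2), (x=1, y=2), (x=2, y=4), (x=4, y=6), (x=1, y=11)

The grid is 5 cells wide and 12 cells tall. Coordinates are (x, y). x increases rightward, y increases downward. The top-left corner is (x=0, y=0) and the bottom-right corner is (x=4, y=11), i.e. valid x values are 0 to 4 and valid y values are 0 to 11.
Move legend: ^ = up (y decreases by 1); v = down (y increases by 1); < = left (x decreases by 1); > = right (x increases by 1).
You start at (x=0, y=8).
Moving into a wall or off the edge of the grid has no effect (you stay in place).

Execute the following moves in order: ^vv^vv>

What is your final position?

Start: (x=0, y=8)
  ^ (up): (x=0, y=8) -> (x=0, y=7)
  v (down): (x=0, y=7) -> (x=0, y=8)
  v (down): (x=0, y=8) -> (x=0, y=9)
  ^ (up): (x=0, y=9) -> (x=0, y=8)
  v (down): (x=0, y=8) -> (x=0, y=9)
  v (down): (x=0, y=9) -> (x=0, y=10)
  > (right): (x=0, y=10) -> (x=1, y=10)
Final: (x=1, y=10)

Answer: Final position: (x=1, y=10)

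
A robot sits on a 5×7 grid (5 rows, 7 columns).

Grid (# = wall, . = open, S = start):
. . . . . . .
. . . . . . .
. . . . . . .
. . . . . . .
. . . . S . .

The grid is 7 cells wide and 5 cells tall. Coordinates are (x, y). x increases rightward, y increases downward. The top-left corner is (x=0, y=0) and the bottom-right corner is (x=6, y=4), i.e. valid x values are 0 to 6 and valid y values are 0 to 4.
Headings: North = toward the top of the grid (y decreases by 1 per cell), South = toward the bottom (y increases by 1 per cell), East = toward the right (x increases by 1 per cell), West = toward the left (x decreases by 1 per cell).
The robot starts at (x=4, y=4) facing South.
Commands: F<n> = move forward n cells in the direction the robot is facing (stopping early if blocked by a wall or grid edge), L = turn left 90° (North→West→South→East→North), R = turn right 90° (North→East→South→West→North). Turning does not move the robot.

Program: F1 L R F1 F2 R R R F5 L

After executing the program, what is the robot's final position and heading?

Start: (x=4, y=4), facing South
  F1: move forward 0/1 (blocked), now at (x=4, y=4)
  L: turn left, now facing East
  R: turn right, now facing South
  F1: move forward 0/1 (blocked), now at (x=4, y=4)
  F2: move forward 0/2 (blocked), now at (x=4, y=4)
  R: turn right, now facing West
  R: turn right, now facing North
  R: turn right, now facing East
  F5: move forward 2/5 (blocked), now at (x=6, y=4)
  L: turn left, now facing North
Final: (x=6, y=4), facing North

Answer: Final position: (x=6, y=4), facing North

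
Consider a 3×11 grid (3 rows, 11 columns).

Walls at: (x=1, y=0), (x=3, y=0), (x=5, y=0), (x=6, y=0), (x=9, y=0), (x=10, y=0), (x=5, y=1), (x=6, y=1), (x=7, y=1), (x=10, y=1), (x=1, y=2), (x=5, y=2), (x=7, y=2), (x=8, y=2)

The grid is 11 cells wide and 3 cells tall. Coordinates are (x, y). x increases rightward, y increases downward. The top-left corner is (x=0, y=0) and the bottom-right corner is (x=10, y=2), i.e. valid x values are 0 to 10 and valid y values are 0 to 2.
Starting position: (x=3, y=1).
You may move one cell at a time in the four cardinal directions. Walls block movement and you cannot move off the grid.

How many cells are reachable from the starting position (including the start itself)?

Answer: Reachable cells: 12

Derivation:
BFS flood-fill from (x=3, y=1):
  Distance 0: (x=3, y=1)
  Distance 1: (x=2, y=1), (x=4, y=1), (x=3, y=2)
  Distance 2: (x=2, y=0), (x=4, y=0), (x=1, y=1), (x=2, y=2), (x=4, y=2)
  Distance 3: (x=0, y=1)
  Distance 4: (x=0, y=0), (x=0, y=2)
Total reachable: 12 (grid has 19 open cells total)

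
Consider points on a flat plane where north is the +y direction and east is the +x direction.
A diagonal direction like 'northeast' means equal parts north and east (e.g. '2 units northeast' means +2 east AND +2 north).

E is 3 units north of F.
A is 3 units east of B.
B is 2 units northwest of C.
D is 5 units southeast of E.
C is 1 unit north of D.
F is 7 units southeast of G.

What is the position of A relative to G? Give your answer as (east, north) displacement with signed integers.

Answer: A is at (east=13, north=-6) relative to G.

Derivation:
Place G at the origin (east=0, north=0).
  F is 7 units southeast of G: delta (east=+7, north=-7); F at (east=7, north=-7).
  E is 3 units north of F: delta (east=+0, north=+3); E at (east=7, north=-4).
  D is 5 units southeast of E: delta (east=+5, north=-5); D at (east=12, north=-9).
  C is 1 unit north of D: delta (east=+0, north=+1); C at (east=12, north=-8).
  B is 2 units northwest of C: delta (east=-2, north=+2); B at (east=10, north=-6).
  A is 3 units east of B: delta (east=+3, north=+0); A at (east=13, north=-6).
Therefore A relative to G: (east=13, north=-6).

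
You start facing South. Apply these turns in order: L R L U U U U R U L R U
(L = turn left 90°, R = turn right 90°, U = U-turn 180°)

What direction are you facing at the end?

Answer: Final heading: South

Derivation:
Start: South
  L (left (90° counter-clockwise)) -> East
  R (right (90° clockwise)) -> South
  L (left (90° counter-clockwise)) -> East
  U (U-turn (180°)) -> West
  U (U-turn (180°)) -> East
  U (U-turn (180°)) -> West
  U (U-turn (180°)) -> East
  R (right (90° clockwise)) -> South
  U (U-turn (180°)) -> North
  L (left (90° counter-clockwise)) -> West
  R (right (90° clockwise)) -> North
  U (U-turn (180°)) -> South
Final: South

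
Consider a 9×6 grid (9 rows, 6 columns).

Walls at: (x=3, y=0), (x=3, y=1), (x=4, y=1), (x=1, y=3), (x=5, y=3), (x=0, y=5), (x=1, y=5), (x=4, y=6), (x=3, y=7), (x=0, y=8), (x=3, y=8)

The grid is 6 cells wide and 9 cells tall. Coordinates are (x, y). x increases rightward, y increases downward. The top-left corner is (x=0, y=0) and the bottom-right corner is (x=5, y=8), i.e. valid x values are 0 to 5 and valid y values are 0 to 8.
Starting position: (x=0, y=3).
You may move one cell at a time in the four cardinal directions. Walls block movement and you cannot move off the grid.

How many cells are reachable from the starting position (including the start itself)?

Answer: Reachable cells: 43

Derivation:
BFS flood-fill from (x=0, y=3):
  Distance 0: (x=0, y=3)
  Distance 1: (x=0, y=2), (x=0, y=4)
  Distance 2: (x=0, y=1), (x=1, y=2), (x=1, y=4)
  Distance 3: (x=0, y=0), (x=1, y=1), (x=2, y=2), (x=2, y=4)
  Distance 4: (x=1, y=0), (x=2, y=1), (x=3, y=2), (x=2, y=3), (x=3, y=4), (x=2, y=5)
  Distance 5: (x=2, y=0), (x=4, y=2), (x=3, y=3), (x=4, y=4), (x=3, y=5), (x=2, y=6)
  Distance 6: (x=5, y=2), (x=4, y=3), (x=5, y=4), (x=4, y=5), (x=1, y=6), (x=3, y=6), (x=2, y=7)
  Distance 7: (x=5, y=1), (x=5, y=5), (x=0, y=6), (x=1, y=7), (x=2, y=8)
  Distance 8: (x=5, y=0), (x=5, y=6), (x=0, y=7), (x=1, y=8)
  Distance 9: (x=4, y=0), (x=5, y=7)
  Distance 10: (x=4, y=7), (x=5, y=8)
  Distance 11: (x=4, y=8)
Total reachable: 43 (grid has 43 open cells total)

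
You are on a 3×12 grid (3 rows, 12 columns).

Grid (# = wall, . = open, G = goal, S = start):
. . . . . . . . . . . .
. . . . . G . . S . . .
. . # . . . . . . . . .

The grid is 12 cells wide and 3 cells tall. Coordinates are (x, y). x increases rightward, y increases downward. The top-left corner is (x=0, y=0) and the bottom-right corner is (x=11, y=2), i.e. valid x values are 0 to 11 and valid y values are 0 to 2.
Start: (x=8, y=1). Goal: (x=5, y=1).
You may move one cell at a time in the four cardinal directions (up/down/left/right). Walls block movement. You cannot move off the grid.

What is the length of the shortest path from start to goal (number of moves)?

BFS from (x=8, y=1) until reaching (x=5, y=1):
  Distance 0: (x=8, y=1)
  Distance 1: (x=8, y=0), (x=7, y=1), (x=9, y=1), (x=8, y=2)
  Distance 2: (x=7, y=0), (x=9, y=0), (x=6, y=1), (x=10, y=1), (x=7, y=2), (x=9, y=2)
  Distance 3: (x=6, y=0), (x=10, y=0), (x=5, y=1), (x=11, y=1), (x=6, y=2), (x=10, y=2)  <- goal reached here
One shortest path (3 moves): (x=8, y=1) -> (x=7, y=1) -> (x=6, y=1) -> (x=5, y=1)

Answer: Shortest path length: 3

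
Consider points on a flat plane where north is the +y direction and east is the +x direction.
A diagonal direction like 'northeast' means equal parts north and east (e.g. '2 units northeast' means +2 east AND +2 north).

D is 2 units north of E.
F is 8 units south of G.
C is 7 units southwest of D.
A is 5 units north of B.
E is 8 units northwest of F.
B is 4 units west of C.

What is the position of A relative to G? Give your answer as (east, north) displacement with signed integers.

Answer: A is at (east=-19, north=0) relative to G.

Derivation:
Place G at the origin (east=0, north=0).
  F is 8 units south of G: delta (east=+0, north=-8); F at (east=0, north=-8).
  E is 8 units northwest of F: delta (east=-8, north=+8); E at (east=-8, north=0).
  D is 2 units north of E: delta (east=+0, north=+2); D at (east=-8, north=2).
  C is 7 units southwest of D: delta (east=-7, north=-7); C at (east=-15, north=-5).
  B is 4 units west of C: delta (east=-4, north=+0); B at (east=-19, north=-5).
  A is 5 units north of B: delta (east=+0, north=+5); A at (east=-19, north=0).
Therefore A relative to G: (east=-19, north=0).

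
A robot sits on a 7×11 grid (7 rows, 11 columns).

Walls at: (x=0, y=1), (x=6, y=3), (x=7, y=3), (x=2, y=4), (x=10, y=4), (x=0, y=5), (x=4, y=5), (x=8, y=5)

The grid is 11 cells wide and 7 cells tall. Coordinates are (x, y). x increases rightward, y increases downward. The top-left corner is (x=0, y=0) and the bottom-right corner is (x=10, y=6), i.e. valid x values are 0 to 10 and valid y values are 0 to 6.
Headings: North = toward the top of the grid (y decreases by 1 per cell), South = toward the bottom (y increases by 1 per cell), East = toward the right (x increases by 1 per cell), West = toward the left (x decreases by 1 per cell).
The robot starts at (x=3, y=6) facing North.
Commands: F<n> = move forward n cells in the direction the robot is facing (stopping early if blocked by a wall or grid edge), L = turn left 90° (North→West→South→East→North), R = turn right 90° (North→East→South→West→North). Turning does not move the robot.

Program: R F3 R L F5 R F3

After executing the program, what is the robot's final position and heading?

Answer: Final position: (x=10, y=6), facing South

Derivation:
Start: (x=3, y=6), facing North
  R: turn right, now facing East
  F3: move forward 3, now at (x=6, y=6)
  R: turn right, now facing South
  L: turn left, now facing East
  F5: move forward 4/5 (blocked), now at (x=10, y=6)
  R: turn right, now facing South
  F3: move forward 0/3 (blocked), now at (x=10, y=6)
Final: (x=10, y=6), facing South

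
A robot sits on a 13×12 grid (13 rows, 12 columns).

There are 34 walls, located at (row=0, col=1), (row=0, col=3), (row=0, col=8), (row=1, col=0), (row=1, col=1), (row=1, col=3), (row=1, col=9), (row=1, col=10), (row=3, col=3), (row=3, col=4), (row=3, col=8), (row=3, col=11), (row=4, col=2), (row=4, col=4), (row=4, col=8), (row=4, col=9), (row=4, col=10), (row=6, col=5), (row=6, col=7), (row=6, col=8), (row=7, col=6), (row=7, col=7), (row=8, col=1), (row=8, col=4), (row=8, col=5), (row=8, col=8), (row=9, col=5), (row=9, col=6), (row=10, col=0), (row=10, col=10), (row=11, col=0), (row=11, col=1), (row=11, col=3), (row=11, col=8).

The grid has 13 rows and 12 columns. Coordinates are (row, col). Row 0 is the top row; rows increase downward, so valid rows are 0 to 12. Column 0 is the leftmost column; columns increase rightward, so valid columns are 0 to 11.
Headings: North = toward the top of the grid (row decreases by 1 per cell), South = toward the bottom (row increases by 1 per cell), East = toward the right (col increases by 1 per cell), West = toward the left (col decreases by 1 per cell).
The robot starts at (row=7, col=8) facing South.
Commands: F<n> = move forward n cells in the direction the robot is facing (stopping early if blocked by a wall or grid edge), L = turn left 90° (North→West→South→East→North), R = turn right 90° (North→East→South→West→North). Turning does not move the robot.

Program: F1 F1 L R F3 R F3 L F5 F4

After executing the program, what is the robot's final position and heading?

Answer: Final position: (row=7, col=8), facing South

Derivation:
Start: (row=7, col=8), facing South
  F1: move forward 0/1 (blocked), now at (row=7, col=8)
  F1: move forward 0/1 (blocked), now at (row=7, col=8)
  L: turn left, now facing East
  R: turn right, now facing South
  F3: move forward 0/3 (blocked), now at (row=7, col=8)
  R: turn right, now facing West
  F3: move forward 0/3 (blocked), now at (row=7, col=8)
  L: turn left, now facing South
  F5: move forward 0/5 (blocked), now at (row=7, col=8)
  F4: move forward 0/4 (blocked), now at (row=7, col=8)
Final: (row=7, col=8), facing South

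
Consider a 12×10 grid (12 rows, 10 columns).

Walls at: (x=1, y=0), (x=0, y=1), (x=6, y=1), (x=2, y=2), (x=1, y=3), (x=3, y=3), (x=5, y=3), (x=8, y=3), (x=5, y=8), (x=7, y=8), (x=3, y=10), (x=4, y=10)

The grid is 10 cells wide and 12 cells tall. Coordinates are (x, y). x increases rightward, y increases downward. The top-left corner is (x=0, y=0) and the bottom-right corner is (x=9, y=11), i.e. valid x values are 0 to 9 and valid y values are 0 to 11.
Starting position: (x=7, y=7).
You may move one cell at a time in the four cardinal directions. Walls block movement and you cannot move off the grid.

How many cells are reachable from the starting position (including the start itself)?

Answer: Reachable cells: 107

Derivation:
BFS flood-fill from (x=7, y=7):
  Distance 0: (x=7, y=7)
  Distance 1: (x=7, y=6), (x=6, y=7), (x=8, y=7)
  Distance 2: (x=7, y=5), (x=6, y=6), (x=8, y=6), (x=5, y=7), (x=9, y=7), (x=6, y=8), (x=8, y=8)
  Distance 3: (x=7, y=4), (x=6, y=5), (x=8, y=5), (x=5, y=6), (x=9, y=6), (x=4, y=7), (x=9, y=8), (x=6, y=9), (x=8, y=9)
  Distance 4: (x=7, y=3), (x=6, y=4), (x=8, y=4), (x=5, y=5), (x=9, y=5), (x=4, y=6), (x=3, y=7), (x=4, y=8), (x=5, y=9), (x=7, y=9), (x=9, y=9), (x=6, y=10), (x=8, y=10)
  Distance 5: (x=7, y=2), (x=6, y=3), (x=5, y=4), (x=9, y=4), (x=4, y=5), (x=3, y=6), (x=2, y=7), (x=3, y=8), (x=4, y=9), (x=5, y=10), (x=7, y=10), (x=9, y=10), (x=6, y=11), (x=8, y=11)
  Distance 6: (x=7, y=1), (x=6, y=2), (x=8, y=2), (x=9, y=3), (x=4, y=4), (x=3, y=5), (x=2, y=6), (x=1, y=7), (x=2, y=8), (x=3, y=9), (x=5, y=11), (x=7, y=11), (x=9, y=11)
  Distance 7: (x=7, y=0), (x=8, y=1), (x=5, y=2), (x=9, y=2), (x=4, y=3), (x=3, y=4), (x=2, y=5), (x=1, y=6), (x=0, y=7), (x=1, y=8), (x=2, y=9), (x=4, y=11)
  Distance 8: (x=6, y=0), (x=8, y=0), (x=5, y=1), (x=9, y=1), (x=4, y=2), (x=2, y=4), (x=1, y=5), (x=0, y=6), (x=0, y=8), (x=1, y=9), (x=2, y=10), (x=3, y=11)
  Distance 9: (x=5, y=0), (x=9, y=0), (x=4, y=1), (x=3, y=2), (x=2, y=3), (x=1, y=4), (x=0, y=5), (x=0, y=9), (x=1, y=10), (x=2, y=11)
  Distance 10: (x=4, y=0), (x=3, y=1), (x=0, y=4), (x=0, y=10), (x=1, y=11)
  Distance 11: (x=3, y=0), (x=2, y=1), (x=0, y=3), (x=0, y=11)
  Distance 12: (x=2, y=0), (x=1, y=1), (x=0, y=2)
  Distance 13: (x=1, y=2)
Total reachable: 107 (grid has 108 open cells total)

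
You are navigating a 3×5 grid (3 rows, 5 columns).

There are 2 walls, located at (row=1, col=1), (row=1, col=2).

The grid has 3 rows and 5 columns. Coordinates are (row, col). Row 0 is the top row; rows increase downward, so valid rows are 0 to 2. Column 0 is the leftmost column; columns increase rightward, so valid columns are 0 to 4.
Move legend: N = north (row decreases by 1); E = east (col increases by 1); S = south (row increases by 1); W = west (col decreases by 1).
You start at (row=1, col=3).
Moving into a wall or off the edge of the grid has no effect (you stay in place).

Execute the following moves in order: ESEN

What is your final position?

Start: (row=1, col=3)
  E (east): (row=1, col=3) -> (row=1, col=4)
  S (south): (row=1, col=4) -> (row=2, col=4)
  E (east): blocked, stay at (row=2, col=4)
  N (north): (row=2, col=4) -> (row=1, col=4)
Final: (row=1, col=4)

Answer: Final position: (row=1, col=4)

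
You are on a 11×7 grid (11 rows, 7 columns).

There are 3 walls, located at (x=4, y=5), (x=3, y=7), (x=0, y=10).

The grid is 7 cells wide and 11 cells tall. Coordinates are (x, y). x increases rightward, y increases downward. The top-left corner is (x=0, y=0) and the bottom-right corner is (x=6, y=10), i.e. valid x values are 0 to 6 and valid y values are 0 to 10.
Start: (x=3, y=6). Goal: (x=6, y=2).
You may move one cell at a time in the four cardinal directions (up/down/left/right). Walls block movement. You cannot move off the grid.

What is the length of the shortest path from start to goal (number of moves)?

BFS from (x=3, y=6) until reaching (x=6, y=2):
  Distance 0: (x=3, y=6)
  Distance 1: (x=3, y=5), (x=2, y=6), (x=4, y=6)
  Distance 2: (x=3, y=4), (x=2, y=5), (x=1, y=6), (x=5, y=6), (x=2, y=7), (x=4, y=7)
  Distance 3: (x=3, y=3), (x=2, y=4), (x=4, y=4), (x=1, y=5), (x=5, y=5), (x=0, y=6), (x=6, y=6), (x=1, y=7), (x=5, y=7), (x=2, y=8), (x=4, y=8)
  Distance 4: (x=3, y=2), (x=2, y=3), (x=4, y=3), (x=1, y=4), (x=5, y=4), (x=0, y=5), (x=6, y=5), (x=0, y=7), (x=6, y=7), (x=1, y=8), (x=3, y=8), (x=5, y=8), (x=2, y=9), (x=4, y=9)
  Distance 5: (x=3, y=1), (x=2, y=2), (x=4, y=2), (x=1, y=3), (x=5, y=3), (x=0, y=4), (x=6, y=4), (x=0, y=8), (x=6, y=8), (x=1, y=9), (x=3, y=9), (x=5, y=9), (x=2, y=10), (x=4, y=10)
  Distance 6: (x=3, y=0), (x=2, y=1), (x=4, y=1), (x=1, y=2), (x=5, y=2), (x=0, y=3), (x=6, y=3), (x=0, y=9), (x=6, y=9), (x=1, y=10), (x=3, y=10), (x=5, y=10)
  Distance 7: (x=2, y=0), (x=4, y=0), (x=1, y=1), (x=5, y=1), (x=0, y=2), (x=6, y=2), (x=6, y=10)  <- goal reached here
One shortest path (7 moves): (x=3, y=6) -> (x=4, y=6) -> (x=5, y=6) -> (x=6, y=6) -> (x=6, y=5) -> (x=6, y=4) -> (x=6, y=3) -> (x=6, y=2)

Answer: Shortest path length: 7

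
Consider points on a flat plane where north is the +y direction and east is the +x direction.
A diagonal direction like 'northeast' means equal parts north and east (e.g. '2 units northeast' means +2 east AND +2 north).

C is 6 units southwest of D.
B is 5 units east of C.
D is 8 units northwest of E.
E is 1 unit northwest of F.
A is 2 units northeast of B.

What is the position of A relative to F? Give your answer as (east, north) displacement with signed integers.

Answer: A is at (east=-8, north=5) relative to F.

Derivation:
Place F at the origin (east=0, north=0).
  E is 1 unit northwest of F: delta (east=-1, north=+1); E at (east=-1, north=1).
  D is 8 units northwest of E: delta (east=-8, north=+8); D at (east=-9, north=9).
  C is 6 units southwest of D: delta (east=-6, north=-6); C at (east=-15, north=3).
  B is 5 units east of C: delta (east=+5, north=+0); B at (east=-10, north=3).
  A is 2 units northeast of B: delta (east=+2, north=+2); A at (east=-8, north=5).
Therefore A relative to F: (east=-8, north=5).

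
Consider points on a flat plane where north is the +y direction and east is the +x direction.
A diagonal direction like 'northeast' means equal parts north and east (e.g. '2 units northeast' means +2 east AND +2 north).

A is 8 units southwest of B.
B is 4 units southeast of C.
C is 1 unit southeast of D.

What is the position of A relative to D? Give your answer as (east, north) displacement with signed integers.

Place D at the origin (east=0, north=0).
  C is 1 unit southeast of D: delta (east=+1, north=-1); C at (east=1, north=-1).
  B is 4 units southeast of C: delta (east=+4, north=-4); B at (east=5, north=-5).
  A is 8 units southwest of B: delta (east=-8, north=-8); A at (east=-3, north=-13).
Therefore A relative to D: (east=-3, north=-13).

Answer: A is at (east=-3, north=-13) relative to D.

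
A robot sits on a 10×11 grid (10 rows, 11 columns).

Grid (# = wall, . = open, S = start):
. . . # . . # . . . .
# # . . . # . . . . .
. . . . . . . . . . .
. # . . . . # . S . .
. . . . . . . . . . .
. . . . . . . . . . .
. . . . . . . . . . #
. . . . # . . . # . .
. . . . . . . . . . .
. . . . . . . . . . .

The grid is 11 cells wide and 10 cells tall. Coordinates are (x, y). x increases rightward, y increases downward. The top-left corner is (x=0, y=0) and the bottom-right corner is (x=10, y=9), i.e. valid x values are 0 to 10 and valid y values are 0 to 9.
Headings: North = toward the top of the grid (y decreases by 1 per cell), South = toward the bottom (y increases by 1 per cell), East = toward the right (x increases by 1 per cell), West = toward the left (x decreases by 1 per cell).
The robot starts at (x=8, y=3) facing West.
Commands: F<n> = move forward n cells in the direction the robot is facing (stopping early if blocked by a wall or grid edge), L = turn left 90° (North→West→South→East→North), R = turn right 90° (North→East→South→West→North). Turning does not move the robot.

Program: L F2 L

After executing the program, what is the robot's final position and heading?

Answer: Final position: (x=8, y=5), facing East

Derivation:
Start: (x=8, y=3), facing West
  L: turn left, now facing South
  F2: move forward 2, now at (x=8, y=5)
  L: turn left, now facing East
Final: (x=8, y=5), facing East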